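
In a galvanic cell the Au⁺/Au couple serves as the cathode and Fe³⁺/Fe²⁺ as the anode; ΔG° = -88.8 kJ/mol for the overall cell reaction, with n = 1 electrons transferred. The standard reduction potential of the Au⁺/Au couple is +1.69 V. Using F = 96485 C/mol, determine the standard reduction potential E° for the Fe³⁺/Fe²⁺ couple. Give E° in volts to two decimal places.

+0.77 V

E°cell = −ΔG°/(nF) = −(-88.8×10³)/((1)(96485)) = +0.920 V.
Since Au⁺/Au is the cathode and Fe³⁺/Fe²⁺ the anode, E°cell = E°(Au⁺/Au) − E°(Fe³⁺/Fe²⁺).
So E°(Fe³⁺/Fe²⁺) = E°(Au⁺/Au) − E°cell = (+1.69) − (+0.920) = +0.77 V.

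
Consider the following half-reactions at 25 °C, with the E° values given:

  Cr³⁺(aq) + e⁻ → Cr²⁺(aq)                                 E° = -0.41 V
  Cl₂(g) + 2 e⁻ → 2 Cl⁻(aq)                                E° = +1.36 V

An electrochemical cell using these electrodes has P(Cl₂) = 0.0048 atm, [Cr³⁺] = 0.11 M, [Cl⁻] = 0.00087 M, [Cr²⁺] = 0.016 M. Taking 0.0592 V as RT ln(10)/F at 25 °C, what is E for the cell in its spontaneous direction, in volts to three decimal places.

+1.833 V

Cl₂/Cl⁻ is the cathode (higher E°), Cr³⁺/Cr²⁺ the anode: E°cell = +1.36 − (-0.41) = +1.77 V, n = 2.
Overall: Cl₂(g) + 2 Cr²⁺(aq) → 2 Cl⁻(aq) + 2 Cr³⁺(aq)
Q = [Cl⁻]^2·[Cr³⁺]^2 / (P(Cl₂)·[Cr²⁺]^2); log Q = -2.128.
E = E° − (0.0592/n) log Q = +1.77 − (0.0592/2)(-2.128) = +1.833 V.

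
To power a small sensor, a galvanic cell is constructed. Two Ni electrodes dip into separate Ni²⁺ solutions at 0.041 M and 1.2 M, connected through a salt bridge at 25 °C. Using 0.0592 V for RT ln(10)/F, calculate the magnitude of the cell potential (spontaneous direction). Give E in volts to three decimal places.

For a concentration cell E°cell = 0. The 1.2 M side is the cathode (reduction is favoured where [Ni²⁺] is higher).
With n = 2, E = −(0.0592/2) log([Ni²⁺]ₐₙ/[Ni²⁺]꜀ₐₜ) = −(0.0592/2) log(0.041/1.2) = −(0.0592/2)(-1.466) = +0.043 V.

+0.043 V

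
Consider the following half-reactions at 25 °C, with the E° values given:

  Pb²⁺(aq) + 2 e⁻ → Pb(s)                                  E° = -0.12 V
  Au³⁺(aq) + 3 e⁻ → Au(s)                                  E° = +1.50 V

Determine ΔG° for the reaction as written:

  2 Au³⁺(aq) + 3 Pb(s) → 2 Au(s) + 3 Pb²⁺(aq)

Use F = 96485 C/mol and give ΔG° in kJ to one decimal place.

-937.8 kJ

As written, Au³⁺/Au is reduced (cathode) and Pb²⁺/Pb is oxidised (anode), so E°cell = (+1.50) − (-0.12) = +1.62 V.
Balancing electrons gives n = 6.
ΔG° = −nFE° = −(6)(96485)(+1.62) = -937,834 J = -937.8 kJ.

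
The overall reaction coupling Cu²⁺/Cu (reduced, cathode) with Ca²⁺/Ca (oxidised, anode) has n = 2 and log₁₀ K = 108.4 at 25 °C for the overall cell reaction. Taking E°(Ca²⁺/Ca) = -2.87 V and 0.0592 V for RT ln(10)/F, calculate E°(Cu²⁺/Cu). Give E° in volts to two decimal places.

+0.34 V

E°cell = (0.0592/n)·log K = (0.0592/2)(108.4) = +3.209 V.
Since Cu²⁺/Cu is the cathode and Ca²⁺/Ca the anode, E°cell = E°(Cu²⁺/Cu) − E°(Ca²⁺/Ca).
So E°(Cu²⁺/Cu) = E°cell + E°(Ca²⁺/Ca) = +3.209 + (-2.87) = +0.34 V.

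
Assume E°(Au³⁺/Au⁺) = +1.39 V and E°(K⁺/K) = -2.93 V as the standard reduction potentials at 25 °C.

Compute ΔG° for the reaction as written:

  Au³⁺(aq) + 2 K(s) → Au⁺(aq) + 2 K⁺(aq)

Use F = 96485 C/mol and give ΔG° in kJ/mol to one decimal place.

-833.6 kJ/mol

As written, Au³⁺/Au⁺ is reduced (cathode) and K⁺/K is oxidised (anode), so E°cell = (+1.39) − (-2.93) = +4.32 V.
Balancing electrons gives n = 2.
ΔG° = −nFE° = −(2)(96485)(+4.32) = -833,630 J = -833.6 kJ/mol.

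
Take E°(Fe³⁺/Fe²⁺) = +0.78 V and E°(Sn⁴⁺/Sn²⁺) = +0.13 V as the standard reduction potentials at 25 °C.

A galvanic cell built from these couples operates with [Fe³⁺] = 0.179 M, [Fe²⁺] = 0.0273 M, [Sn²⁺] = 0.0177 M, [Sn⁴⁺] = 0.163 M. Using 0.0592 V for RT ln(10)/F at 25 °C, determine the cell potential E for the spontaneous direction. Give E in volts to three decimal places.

+0.670 V

Fe³⁺/Fe²⁺ is the cathode (higher E°), Sn⁴⁺/Sn²⁺ the anode: E°cell = +0.78 − (+0.13) = +0.65 V, n = 2.
Overall: 2 Fe³⁺(aq) + Sn²⁺(aq) → 2 Fe²⁺(aq) + Sn⁴⁺(aq)
Q = [Fe²⁺]^2·[Sn⁴⁺] / ([Fe³⁺]^2·[Sn²⁺]); log Q = -0.669.
E = E° − (0.0592/n) log Q = +0.65 − (0.0592/2)(-0.669) = +0.670 V.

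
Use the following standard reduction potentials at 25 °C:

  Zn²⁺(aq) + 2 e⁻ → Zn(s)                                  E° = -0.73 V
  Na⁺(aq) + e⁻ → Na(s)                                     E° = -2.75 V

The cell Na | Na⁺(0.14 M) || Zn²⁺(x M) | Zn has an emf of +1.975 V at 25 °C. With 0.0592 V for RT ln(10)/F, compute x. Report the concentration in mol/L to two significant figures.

0.00059 M

Zn²⁺/Zn is the cathode, Na⁺/Na the anode: E°cell = +2.02 V, n = 2.
Overall reaction: Zn²⁺(aq) + 2 Na(s) → Zn(s) + 2 Na⁺(aq); Q = [Na⁺]^2/[Zn²⁺]^1.
From E = E° − (0.0592/n) log Q: log Q = (E° − E)·n/0.0592 = (+2.02 − (+1.975))·2/0.0592 = 1.5203.
So 1·log[Zn²⁺] = 2·log(0.14) − log Q = -1.7077 − (1.5203) = -3.2280; [Zn²⁺] = 10^(-3.2280) ≈ 0.00059 M.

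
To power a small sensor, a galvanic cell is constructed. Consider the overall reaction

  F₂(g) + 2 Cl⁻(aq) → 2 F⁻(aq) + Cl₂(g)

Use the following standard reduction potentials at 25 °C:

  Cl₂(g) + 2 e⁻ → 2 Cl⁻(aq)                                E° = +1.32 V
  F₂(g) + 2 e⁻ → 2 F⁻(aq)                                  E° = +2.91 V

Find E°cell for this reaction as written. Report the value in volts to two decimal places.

+1.59 V

The F₂/F⁻ couple has the higher reduction potential, so it is the cathode; Cl₂/Cl⁻ is oxidised at the anode.
E°cell = E°(cathode) − E°(anode) = (+2.91) − (+1.32) = +1.59 V.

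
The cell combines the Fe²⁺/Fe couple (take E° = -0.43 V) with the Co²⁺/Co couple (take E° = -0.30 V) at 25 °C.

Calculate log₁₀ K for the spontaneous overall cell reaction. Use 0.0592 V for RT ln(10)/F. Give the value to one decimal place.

Cathode: Co²⁺/Co; anode: Fe²⁺/Fe. E°cell = +0.13 V, n = 2.
log K = nE°cell / 0.0592 = (2)(+0.13) / 0.0592 = 4.4.

4.4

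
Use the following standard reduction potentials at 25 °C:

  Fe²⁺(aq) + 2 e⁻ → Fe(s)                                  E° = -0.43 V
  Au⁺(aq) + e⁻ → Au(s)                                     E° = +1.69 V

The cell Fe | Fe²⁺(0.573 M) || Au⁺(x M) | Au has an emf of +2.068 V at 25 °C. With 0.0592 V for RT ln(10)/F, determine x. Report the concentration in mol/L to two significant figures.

0.10 M

Au⁺/Au is the cathode, Fe²⁺/Fe the anode: E°cell = +2.12 V, n = 2.
Overall reaction: 2 Au⁺(aq) + Fe(s) → 2 Au(s) + Fe²⁺(aq); Q = [Fe²⁺]^1/[Au⁺]^2.
From E = E° − (0.0592/n) log Q: log Q = (E° − E)·n/0.0592 = (+2.12 − (+2.068))·2/0.0592 = 1.7568.
So 2·log[Au⁺] = 1·log(0.573) − log Q = -0.2418 − (1.7568) = -1.9986; log[Au⁺] = -1.9986 / 2 = -0.9993; [Au⁺] = 10^(-0.9993) ≈ 0.10 M.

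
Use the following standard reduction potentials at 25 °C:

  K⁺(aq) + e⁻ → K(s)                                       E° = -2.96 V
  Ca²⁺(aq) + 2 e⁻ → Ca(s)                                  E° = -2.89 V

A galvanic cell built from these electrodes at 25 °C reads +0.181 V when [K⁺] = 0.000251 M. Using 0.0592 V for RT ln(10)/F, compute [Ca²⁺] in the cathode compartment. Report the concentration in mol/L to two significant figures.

0.00035 M

Ca²⁺/Ca is the cathode, K⁺/K the anode: E°cell = +0.07 V, n = 2.
Overall reaction: Ca²⁺(aq) + 2 K(s) → Ca(s) + 2 K⁺(aq); Q = [K⁺]^2/[Ca²⁺]^1.
From E = E° − (0.0592/n) log Q: log Q = (E° − E)·n/0.0592 = (+0.07 − (+0.181))·2/0.0592 = -3.7500.
So 1·log[Ca²⁺] = 2·log(0.000251) − log Q = -7.2007 − (-3.7500) = -3.4507; [Ca²⁺] = 10^(-3.4507) ≈ 0.00035 M.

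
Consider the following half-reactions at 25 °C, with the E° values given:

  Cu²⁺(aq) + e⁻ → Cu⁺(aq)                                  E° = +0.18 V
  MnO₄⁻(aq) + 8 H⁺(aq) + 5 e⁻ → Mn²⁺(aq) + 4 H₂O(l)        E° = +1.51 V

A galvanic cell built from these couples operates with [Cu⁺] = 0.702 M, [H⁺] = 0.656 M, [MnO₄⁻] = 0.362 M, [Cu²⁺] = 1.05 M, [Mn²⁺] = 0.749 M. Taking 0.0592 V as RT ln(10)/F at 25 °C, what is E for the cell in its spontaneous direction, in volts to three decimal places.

+1.299 V

MnO₄⁻/Mn²⁺ is the cathode (higher E°), Cu²⁺/Cu⁺ the anode: E°cell = +1.51 − (+0.18) = +1.33 V, n = 5.
Overall: MnO₄⁻(aq) + 8 H⁺(aq) + 5 Cu⁺(aq) → Mn²⁺(aq) + 4 H₂O(l) + 5 Cu²⁺(aq)
Q = [Mn²⁺]·[Cu²⁺]^5 / ([MnO₄⁻]·[H⁺]^8·[Cu⁺]^5); log Q = 2.655.
E = E° − (0.0592/n) log Q = +1.33 − (0.0592/5)(2.655) = +1.299 V.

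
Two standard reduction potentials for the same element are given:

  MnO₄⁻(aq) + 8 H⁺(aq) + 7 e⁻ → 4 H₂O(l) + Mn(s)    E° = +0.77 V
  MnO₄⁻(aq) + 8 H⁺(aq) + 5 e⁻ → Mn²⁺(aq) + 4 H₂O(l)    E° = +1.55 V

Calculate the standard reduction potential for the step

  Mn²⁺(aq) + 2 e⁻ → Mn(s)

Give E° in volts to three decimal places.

Sequential free energies add, so n₃E°₃ = n₁E°₁ + n₂E°₂.
With n₃ = 7, and the known step contributing 5×(+1.55) V, the unknown satisfies 2·E° = 7×(+0.77) − 5×(+1.55) = -2.360.
E° = -2.360 / 2 = -1.180 V.

-1.180 V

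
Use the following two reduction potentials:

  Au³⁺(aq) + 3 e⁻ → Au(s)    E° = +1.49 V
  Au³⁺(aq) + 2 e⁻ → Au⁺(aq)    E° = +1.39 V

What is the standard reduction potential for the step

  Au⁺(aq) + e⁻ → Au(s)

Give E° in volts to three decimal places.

Sequential free energies add, so n₃E°₃ = n₁E°₁ + n₂E°₂.
With n₃ = 3, and the known step contributing 2×(+1.39) V, the unknown satisfies 1·E° = 3×(+1.49) − 2×(+1.39) = +1.690.
E° = +1.690 / 1 = +1.690 V.

+1.690 V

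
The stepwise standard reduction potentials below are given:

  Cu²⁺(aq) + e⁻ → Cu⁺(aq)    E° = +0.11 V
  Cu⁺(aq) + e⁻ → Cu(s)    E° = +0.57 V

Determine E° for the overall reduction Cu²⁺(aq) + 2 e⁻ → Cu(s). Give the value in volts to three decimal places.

Standard free energies of sequential steps add: ΔG°₃ = ΔG°₁ + ΔG°₂, so n₃E°₃ = n₁E°₁ + n₂E°₂.
E°₃ = (1×+0.11 + 1×+0.57) / 2 = (+0.680) / 2 = +0.340 V.

+0.340 V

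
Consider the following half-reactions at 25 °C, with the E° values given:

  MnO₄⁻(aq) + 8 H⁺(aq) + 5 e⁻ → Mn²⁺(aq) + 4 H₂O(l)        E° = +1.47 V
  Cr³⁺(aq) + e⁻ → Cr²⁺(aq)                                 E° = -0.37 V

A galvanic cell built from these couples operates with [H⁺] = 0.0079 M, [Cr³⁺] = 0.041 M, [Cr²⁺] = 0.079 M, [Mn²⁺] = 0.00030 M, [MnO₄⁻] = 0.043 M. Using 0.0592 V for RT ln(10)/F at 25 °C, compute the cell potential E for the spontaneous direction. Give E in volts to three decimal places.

MnO₄⁻/Mn²⁺ is the cathode (higher E°), Cr³⁺/Cr²⁺ the anode: E°cell = +1.47 − (-0.37) = +1.84 V, n = 5.
Overall: MnO₄⁻(aq) + 8 H⁺(aq) + 5 Cr²⁺(aq) → Mn²⁺(aq) + 4 H₂O(l) + 5 Cr³⁺(aq)
Q = [Mn²⁺]·[Cr³⁺]^5 / ([MnO₄⁻]·[H⁺]^8·[Cr²⁺]^5); log Q = 13.238.
E = E° − (0.0592/n) log Q = +1.84 − (0.0592/5)(13.238) = +1.683 V.

+1.683 V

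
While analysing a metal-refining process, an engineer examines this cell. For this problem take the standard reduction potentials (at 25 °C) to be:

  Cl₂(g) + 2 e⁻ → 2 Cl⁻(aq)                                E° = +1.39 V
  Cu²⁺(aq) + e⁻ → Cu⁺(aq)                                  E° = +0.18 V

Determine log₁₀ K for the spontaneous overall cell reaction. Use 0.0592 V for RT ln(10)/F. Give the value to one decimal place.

40.9

Cathode: Cl₂/Cl⁻; anode: Cu²⁺/Cu⁺. E°cell = +1.21 V, n = 2.
log K = nE°cell / 0.0592 = (2)(+1.21) / 0.0592 = 40.9.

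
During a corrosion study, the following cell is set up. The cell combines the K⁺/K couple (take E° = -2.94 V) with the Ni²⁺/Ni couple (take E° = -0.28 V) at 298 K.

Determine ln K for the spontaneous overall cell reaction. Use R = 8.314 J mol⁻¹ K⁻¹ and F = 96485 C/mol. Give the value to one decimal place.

207.2

Cathode: Ni²⁺/Ni; anode: K⁺/K. E°cell = (-0.28) − (-2.94) = +2.66 V, with n = 2.
ΔG° = −nFE° = −RT ln K, so ln K = nFE°/(RT) = (2)(96485)(+2.66) / ((8.314)(298)) = 207.179.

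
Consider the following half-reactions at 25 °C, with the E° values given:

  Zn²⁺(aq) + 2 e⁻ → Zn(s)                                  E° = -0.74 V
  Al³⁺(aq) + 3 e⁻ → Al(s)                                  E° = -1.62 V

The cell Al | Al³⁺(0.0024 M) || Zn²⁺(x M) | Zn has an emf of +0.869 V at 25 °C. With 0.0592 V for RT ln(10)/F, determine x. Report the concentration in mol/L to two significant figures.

Zn²⁺/Zn is the cathode, Al³⁺/Al the anode: E°cell = +0.88 V, n = 6.
Overall reaction: 3 Zn²⁺(aq) + 2 Al(s) → 3 Zn(s) + 2 Al³⁺(aq); Q = [Al³⁺]^2/[Zn²⁺]^3.
From E = E° − (0.0592/n) log Q: log Q = (E° − E)·n/0.0592 = (+0.88 − (+0.869))·6/0.0592 = 1.1149.
So 3·log[Zn²⁺] = 2·log(0.0024) − log Q = -5.2396 − (1.1149) = -6.3545; log[Zn²⁺] = -6.3545 / 3 = -2.1182; [Zn²⁺] = 10^(-2.1182) ≈ 0.0076 M.

0.0076 M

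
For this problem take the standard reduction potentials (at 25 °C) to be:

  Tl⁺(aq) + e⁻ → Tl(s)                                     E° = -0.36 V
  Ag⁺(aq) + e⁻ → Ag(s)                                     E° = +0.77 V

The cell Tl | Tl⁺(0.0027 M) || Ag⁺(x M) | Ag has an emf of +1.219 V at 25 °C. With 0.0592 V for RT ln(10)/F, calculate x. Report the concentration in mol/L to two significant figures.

Ag⁺/Ag is the cathode, Tl⁺/Tl the anode: E°cell = +1.13 V, n = 1.
Overall reaction: Ag⁺(aq) + Tl(s) → Ag(s) + Tl⁺(aq); Q = [Tl⁺]^1/[Ag⁺]^1.
From E = E° − (0.0592/n) log Q: log Q = (E° − E)·n/0.0592 = (+1.13 − (+1.219))·1/0.0592 = -1.5034.
So 1·log[Ag⁺] = 1·log(0.0027) − log Q = -2.5686 − (-1.5034) = -1.0652; [Ag⁺] = 10^(-1.0652) ≈ 0.086 M.

0.086 M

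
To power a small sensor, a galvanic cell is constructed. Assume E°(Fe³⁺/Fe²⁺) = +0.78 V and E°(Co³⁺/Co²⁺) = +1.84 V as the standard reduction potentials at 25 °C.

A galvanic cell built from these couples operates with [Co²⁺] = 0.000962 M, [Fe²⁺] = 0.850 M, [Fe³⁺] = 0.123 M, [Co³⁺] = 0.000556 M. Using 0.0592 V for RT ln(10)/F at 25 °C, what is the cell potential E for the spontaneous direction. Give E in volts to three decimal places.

+1.096 V

Co³⁺/Co²⁺ is the cathode (higher E°), Fe³⁺/Fe²⁺ the anode: E°cell = +1.84 − (+0.78) = +1.06 V, n = 1.
Overall: Co³⁺(aq) + Fe²⁺(aq) → Co²⁺(aq) + Fe³⁺(aq)
Q = [Co²⁺]·[Fe³⁺] / ([Co³⁺]·[Fe²⁺]); log Q = -0.601.
E = E° − (0.0592/n) log Q = +1.06 − (0.0592/1)(-0.601) = +1.096 V.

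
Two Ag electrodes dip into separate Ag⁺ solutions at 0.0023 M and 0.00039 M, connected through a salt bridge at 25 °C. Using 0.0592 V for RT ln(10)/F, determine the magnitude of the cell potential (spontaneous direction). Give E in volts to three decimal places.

+0.046 V

For a concentration cell E°cell = 0. The 0.0023 M side is the cathode (reduction is favoured where [Ag⁺] is higher).
With n = 1, E = −(0.0592/1) log([Ag⁺]ₐₙ/[Ag⁺]꜀ₐₜ) = −(0.0592/1) log(0.00039/0.0023) = −(0.0592/1)(-0.771) = +0.046 V.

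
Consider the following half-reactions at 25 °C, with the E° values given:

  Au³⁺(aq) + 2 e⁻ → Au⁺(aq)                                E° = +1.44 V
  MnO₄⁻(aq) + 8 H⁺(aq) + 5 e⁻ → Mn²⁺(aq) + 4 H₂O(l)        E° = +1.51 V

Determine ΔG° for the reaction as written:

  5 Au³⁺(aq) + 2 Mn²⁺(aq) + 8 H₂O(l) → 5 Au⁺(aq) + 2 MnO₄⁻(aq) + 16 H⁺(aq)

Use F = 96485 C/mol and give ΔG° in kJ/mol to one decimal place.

+67.5 kJ/mol

As written, Au³⁺/Au⁺ is reduced (cathode) and MnO₄⁻/Mn²⁺ is oxidised (anode), so E°cell = (+1.44) − (+1.51) = -0.07 V.
Balancing electrons gives n = 10.
ΔG° = −nFE° = −(10)(96485)(-0.07) = 67,540 J = +67.5 kJ/mol.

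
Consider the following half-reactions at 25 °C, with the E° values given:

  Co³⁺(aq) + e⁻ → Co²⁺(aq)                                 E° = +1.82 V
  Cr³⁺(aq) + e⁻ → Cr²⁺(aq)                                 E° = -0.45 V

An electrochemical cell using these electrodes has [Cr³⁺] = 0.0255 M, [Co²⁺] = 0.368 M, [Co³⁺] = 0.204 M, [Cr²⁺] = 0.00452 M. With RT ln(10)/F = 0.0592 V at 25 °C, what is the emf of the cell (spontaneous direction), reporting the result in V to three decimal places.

+2.210 V

Co³⁺/Co²⁺ is the cathode (higher E°), Cr³⁺/Cr²⁺ the anode: E°cell = +1.82 − (-0.45) = +2.27 V, n = 1.
Overall: Co³⁺(aq) + Cr²⁺(aq) → Co²⁺(aq) + Cr³⁺(aq)
Q = [Co²⁺]·[Cr³⁺] / ([Co³⁺]·[Cr²⁺]); log Q = 1.008.
E = E° − (0.0592/n) log Q = +2.27 − (0.0592/1)(1.008) = +2.210 V.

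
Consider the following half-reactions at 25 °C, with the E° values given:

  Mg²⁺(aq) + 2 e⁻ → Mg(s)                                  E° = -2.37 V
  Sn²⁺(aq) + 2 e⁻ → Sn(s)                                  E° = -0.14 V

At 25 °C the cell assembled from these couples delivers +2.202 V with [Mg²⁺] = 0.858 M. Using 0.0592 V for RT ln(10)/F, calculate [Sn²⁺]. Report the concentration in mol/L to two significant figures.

Sn²⁺/Sn is the cathode, Mg²⁺/Mg the anode: E°cell = +2.23 V, n = 2.
Overall reaction: Sn²⁺(aq) + Mg(s) → Sn(s) + Mg²⁺(aq); Q = [Mg²⁺]^1/[Sn²⁺]^1.
From E = E° − (0.0592/n) log Q: log Q = (E° − E)·n/0.0592 = (+2.23 − (+2.202))·2/0.0592 = 0.9459.
So 1·log[Sn²⁺] = 1·log(0.858) − log Q = -0.0665 − (0.9459) = -1.0124; [Sn²⁺] = 10^(-1.0124) ≈ 0.097 M.

0.097 M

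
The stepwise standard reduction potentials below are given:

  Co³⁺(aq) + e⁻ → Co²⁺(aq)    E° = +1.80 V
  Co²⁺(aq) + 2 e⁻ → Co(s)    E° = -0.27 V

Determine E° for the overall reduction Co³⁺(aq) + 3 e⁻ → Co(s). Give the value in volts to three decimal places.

+0.420 V

Standard free energies of sequential steps add: ΔG°₃ = ΔG°₁ + ΔG°₂, so n₃E°₃ = n₁E°₁ + n₂E°₂.
E°₃ = (1×+1.80 + 2×-0.27) / 3 = (+1.260) / 3 = +0.420 V.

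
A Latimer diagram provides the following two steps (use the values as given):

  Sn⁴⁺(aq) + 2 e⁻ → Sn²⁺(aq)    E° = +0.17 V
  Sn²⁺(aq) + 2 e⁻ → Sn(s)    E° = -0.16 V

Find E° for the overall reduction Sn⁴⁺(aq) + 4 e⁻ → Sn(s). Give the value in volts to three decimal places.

+0.005 V

Since ΔG° = −nFE° is additive over sequential reductions, n₃E°₃ = n₁E°₁ + n₂E°₂.
E°₃ = (2×+0.17 + 2×-0.16) / 4 = (+0.020) / 4 = +0.005 V.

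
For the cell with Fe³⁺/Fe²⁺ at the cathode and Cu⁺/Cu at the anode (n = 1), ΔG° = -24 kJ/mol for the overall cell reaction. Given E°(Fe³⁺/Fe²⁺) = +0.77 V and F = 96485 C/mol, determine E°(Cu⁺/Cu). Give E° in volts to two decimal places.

+0.52 V

E°cell = −ΔG°/(nF) = −(-24×10³)/((1)(96485)) = +0.249 V.
Since Fe³⁺/Fe²⁺ is the cathode and Cu⁺/Cu the anode, E°cell = E°(Fe³⁺/Fe²⁺) − E°(Cu⁺/Cu).
So E°(Cu⁺/Cu) = E°(Fe³⁺/Fe²⁺) − E°cell = (+0.77) − (+0.249) = +0.52 V.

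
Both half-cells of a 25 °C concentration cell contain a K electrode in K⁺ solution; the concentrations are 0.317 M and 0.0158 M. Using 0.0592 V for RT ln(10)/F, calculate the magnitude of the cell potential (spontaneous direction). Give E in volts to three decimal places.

+0.077 V

For a concentration cell E°cell = 0. The 0.317 M side is the cathode (reduction is favoured where [K⁺] is higher).
With n = 1, E = −(0.0592/1) log([K⁺]ₐₙ/[K⁺]꜀ₐₜ) = −(0.0592/1) log(0.0158/0.317) = −(0.0592/1)(-1.302) = +0.077 V.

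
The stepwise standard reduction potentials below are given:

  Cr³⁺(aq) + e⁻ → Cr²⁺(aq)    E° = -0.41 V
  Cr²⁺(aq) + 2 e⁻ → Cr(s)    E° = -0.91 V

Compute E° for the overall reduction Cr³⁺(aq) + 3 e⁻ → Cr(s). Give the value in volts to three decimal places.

-0.743 V

Standard free energies of sequential steps add: ΔG°₃ = ΔG°₁ + ΔG°₂, so n₃E°₃ = n₁E°₁ + n₂E°₂.
E°₃ = (1×-0.41 + 2×-0.91) / 3 = (-2.230) / 3 = -0.743 V.
E° values themselves are not directly additive — weighting by electron count is essential.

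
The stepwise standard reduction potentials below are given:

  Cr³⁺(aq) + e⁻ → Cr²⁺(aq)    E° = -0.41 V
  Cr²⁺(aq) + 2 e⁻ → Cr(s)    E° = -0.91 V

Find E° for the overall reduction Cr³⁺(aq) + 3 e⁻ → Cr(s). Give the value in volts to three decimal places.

-0.743 V

Adding the free-energy changes (−nFE°) of the two steps gives −n₃FE°₃ = −n₁FE°₁ − n₂FE°₂.
E°₃ = (1×-0.41 + 2×-0.91) / 3 = (-2.230) / 3 = -0.743 V.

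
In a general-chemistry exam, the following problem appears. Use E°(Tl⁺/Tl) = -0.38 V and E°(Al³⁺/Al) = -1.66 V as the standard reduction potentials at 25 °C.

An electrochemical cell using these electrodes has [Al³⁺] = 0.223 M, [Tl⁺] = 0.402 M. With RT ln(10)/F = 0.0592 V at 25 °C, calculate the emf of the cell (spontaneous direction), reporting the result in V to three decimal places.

Tl⁺/Tl is the cathode (higher E°), Al³⁺/Al the anode: E°cell = -0.38 − (-1.66) = +1.28 V, n = 3.
Overall: 3 Tl⁺(aq) + Al(s) → 3 Tl(s) + Al³⁺(aq)
Q = [Al³⁺] / ([Tl⁺]^3); log Q = 0.536.
E = E° − (0.0592/n) log Q = +1.28 − (0.0592/3)(0.536) = +1.269 V.

+1.269 V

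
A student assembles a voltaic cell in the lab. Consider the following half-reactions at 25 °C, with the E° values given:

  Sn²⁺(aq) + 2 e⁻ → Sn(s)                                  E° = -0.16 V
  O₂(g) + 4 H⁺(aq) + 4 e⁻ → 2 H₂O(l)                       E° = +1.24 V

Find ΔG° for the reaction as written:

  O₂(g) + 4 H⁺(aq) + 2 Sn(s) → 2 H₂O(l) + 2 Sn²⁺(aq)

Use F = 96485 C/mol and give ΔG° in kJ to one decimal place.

-540.3 kJ

As written, O₂/H₂O is reduced (cathode) and Sn²⁺/Sn is oxidised (anode), so E°cell = (+1.24) − (-0.16) = +1.40 V.
Balancing electrons gives n = 4.
ΔG° = −nFE° = −(4)(96485)(+1.40) = -540,316 J = -540.3 kJ.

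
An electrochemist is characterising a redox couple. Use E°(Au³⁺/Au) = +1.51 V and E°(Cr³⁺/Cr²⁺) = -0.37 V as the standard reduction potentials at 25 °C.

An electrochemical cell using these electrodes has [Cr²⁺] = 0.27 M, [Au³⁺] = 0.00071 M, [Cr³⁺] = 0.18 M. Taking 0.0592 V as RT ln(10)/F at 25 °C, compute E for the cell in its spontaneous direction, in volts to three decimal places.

Au³⁺/Au is the cathode (higher E°), Cr³⁺/Cr²⁺ the anode: E°cell = +1.51 − (-0.37) = +1.88 V, n = 3.
Overall: Au³⁺(aq) + 3 Cr²⁺(aq) → Au(s) + 3 Cr³⁺(aq)
Q = [Cr³⁺]^3 / ([Au³⁺]·[Cr²⁺]^3); log Q = 2.620.
E = E° − (0.0592/n) log Q = +1.88 − (0.0592/3)(2.620) = +1.828 V.

+1.828 V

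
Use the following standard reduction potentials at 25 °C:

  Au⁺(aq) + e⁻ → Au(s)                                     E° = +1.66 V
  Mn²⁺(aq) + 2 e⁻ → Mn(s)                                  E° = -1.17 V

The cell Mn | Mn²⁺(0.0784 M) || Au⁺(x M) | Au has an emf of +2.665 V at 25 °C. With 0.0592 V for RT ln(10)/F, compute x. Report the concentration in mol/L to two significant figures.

Au⁺/Au is the cathode, Mn²⁺/Mn the anode: E°cell = +2.83 V, n = 2.
Overall reaction: 2 Au⁺(aq) + Mn(s) → 2 Au(s) + Mn²⁺(aq); Q = [Mn²⁺]^1/[Au⁺]^2.
From E = E° − (0.0592/n) log Q: log Q = (E° − E)·n/0.0592 = (+2.83 − (+2.665))·2/0.0592 = 5.5743.
So 2·log[Au⁺] = 1·log(0.0784) − log Q = -1.1057 − (5.5743) = -6.6800; log[Au⁺] = -6.6800 / 2 = -3.3400; [Au⁺] = 10^(-3.3400) ≈ 0.00046 M.

0.00046 M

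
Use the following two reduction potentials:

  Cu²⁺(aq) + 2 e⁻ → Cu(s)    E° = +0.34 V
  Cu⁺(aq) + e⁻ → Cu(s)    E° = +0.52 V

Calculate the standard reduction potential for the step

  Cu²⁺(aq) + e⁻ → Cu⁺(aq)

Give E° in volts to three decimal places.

+0.160 V

Sequential free energies add, so n₃E°₃ = n₁E°₁ + n₂E°₂.
With n₃ = 2, and the known step contributing 1×(+0.52) V, the unknown satisfies 1·E° = 2×(+0.34) − 1×(+0.52) = +0.160.
E° = +0.160 / 1 = +0.160 V.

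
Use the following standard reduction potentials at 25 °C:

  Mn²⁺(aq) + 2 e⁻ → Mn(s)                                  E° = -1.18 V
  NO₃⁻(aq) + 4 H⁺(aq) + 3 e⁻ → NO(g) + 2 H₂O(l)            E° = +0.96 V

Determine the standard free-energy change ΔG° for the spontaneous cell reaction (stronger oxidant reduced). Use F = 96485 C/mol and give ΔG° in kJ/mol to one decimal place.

NO₃⁻/NO (E° = +0.96 V) is the cathode; Mn²⁺/Mn (E° = -1.18 V) is the anode, so E°cell = +2.14 V.
Balancing electrons gives n = 6 (lcm of 3 and 2).
ΔG° = −nFE° = −(6)(96485)(+2.14) = -1,238,867 J = -1238.9 kJ/mol.

-1238.9 kJ/mol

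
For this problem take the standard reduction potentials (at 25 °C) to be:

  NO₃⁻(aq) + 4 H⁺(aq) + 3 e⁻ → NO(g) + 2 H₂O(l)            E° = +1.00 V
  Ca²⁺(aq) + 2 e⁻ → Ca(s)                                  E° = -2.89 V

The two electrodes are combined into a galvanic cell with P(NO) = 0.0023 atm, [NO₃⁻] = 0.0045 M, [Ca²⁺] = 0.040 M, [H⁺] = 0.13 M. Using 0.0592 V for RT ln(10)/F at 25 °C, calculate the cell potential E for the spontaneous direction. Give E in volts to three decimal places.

+3.867 V

NO₃⁻/NO is the cathode (higher E°), Ca²⁺/Ca the anode: E°cell = +1.00 − (-2.89) = +3.89 V, n = 6.
Overall: 2 NO₃⁻(aq) + 8 H⁺(aq) + 3 Ca(s) → 2 NO(g) + 4 H₂O(l) + 3 Ca²⁺(aq)
Q = P(NO)^2·[Ca²⁺]^3 / ([NO₃⁻]^2·[H⁺]^8); log Q = 2.312.
E = E° − (0.0592/n) log Q = +3.89 − (0.0592/6)(2.312) = +3.867 V.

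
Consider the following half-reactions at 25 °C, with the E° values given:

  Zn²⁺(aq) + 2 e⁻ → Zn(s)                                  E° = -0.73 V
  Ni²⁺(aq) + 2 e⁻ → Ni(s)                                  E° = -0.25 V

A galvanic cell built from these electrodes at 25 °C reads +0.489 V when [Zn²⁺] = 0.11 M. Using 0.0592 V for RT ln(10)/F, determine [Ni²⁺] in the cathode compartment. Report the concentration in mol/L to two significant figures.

Ni²⁺/Ni is the cathode, Zn²⁺/Zn the anode: E°cell = +0.48 V, n = 2.
Overall reaction: Ni²⁺(aq) + Zn(s) → Ni(s) + Zn²⁺(aq); Q = [Zn²⁺]^1/[Ni²⁺]^1.
From E = E° − (0.0592/n) log Q: log Q = (E° − E)·n/0.0592 = (+0.48 − (+0.489))·2/0.0592 = -0.3041.
So 1·log[Ni²⁺] = 1·log(0.11) − log Q = -0.9586 − (-0.3041) = -0.6545; [Ni²⁺] = 10^(-0.6545) ≈ 0.22 M.

0.22 M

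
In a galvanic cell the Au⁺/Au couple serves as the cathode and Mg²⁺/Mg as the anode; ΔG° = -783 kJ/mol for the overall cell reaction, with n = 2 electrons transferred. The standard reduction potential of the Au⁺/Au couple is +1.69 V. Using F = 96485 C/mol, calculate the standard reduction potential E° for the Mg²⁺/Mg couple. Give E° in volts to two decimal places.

E°cell = −ΔG°/(nF) = −(-783×10³)/((2)(96485)) = +4.058 V.
Since Au⁺/Au is the cathode and Mg²⁺/Mg the anode, E°cell = E°(Au⁺/Au) − E°(Mg²⁺/Mg).
So E°(Mg²⁺/Mg) = E°(Au⁺/Au) − E°cell = (+1.69) − (+4.058) = -2.37 V.

-2.37 V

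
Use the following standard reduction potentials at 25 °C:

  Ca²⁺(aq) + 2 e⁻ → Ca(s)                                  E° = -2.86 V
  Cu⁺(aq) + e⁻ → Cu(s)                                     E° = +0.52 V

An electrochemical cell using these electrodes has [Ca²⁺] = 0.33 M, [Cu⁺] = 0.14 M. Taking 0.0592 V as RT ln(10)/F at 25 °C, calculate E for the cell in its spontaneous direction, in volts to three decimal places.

Cu⁺/Cu is the cathode (higher E°), Ca²⁺/Ca the anode: E°cell = +0.52 − (-2.86) = +3.38 V, n = 2.
Overall: 2 Cu⁺(aq) + Ca(s) → 2 Cu(s) + Ca²⁺(aq)
Q = [Ca²⁺] / ([Cu⁺]^2); log Q = 1.226.
E = E° − (0.0592/n) log Q = +3.38 − (0.0592/2)(1.226) = +3.344 V.

+3.344 V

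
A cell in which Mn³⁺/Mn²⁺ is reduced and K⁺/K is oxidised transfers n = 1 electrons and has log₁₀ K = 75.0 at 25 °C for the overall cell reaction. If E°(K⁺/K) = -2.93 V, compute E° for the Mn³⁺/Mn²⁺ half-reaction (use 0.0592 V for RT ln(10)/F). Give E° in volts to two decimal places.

E°cell = (0.0592/n)·log K = (0.0592/1)(75.0) = +4.440 V.
Since Mn³⁺/Mn²⁺ is the cathode and K⁺/K the anode, E°cell = E°(Mn³⁺/Mn²⁺) − E°(K⁺/K).
So E°(Mn³⁺/Mn²⁺) = E°cell + E°(K⁺/K) = +4.440 + (-2.93) = +1.51 V.

+1.51 V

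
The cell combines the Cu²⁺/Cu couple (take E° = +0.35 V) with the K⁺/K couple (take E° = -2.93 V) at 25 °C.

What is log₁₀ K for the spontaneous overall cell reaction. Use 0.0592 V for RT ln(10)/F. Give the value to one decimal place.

Cathode: Cu²⁺/Cu; anode: K⁺/K. E°cell = +3.28 V, n = 2.
log K = nE°cell / 0.0592 = (2)(+3.28) / 0.0592 = 110.8.

110.8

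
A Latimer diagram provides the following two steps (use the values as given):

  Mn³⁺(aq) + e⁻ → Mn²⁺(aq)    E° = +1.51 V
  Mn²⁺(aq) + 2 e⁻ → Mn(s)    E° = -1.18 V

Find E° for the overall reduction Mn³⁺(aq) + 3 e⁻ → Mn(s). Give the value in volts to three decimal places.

Standard free energies of sequential steps add: ΔG°₃ = ΔG°₁ + ΔG°₂, so n₃E°₃ = n₁E°₁ + n₂E°₂.
E°₃ = (1×+1.51 + 2×-1.18) / 3 = (-0.850) / 3 = -0.283 V.

-0.283 V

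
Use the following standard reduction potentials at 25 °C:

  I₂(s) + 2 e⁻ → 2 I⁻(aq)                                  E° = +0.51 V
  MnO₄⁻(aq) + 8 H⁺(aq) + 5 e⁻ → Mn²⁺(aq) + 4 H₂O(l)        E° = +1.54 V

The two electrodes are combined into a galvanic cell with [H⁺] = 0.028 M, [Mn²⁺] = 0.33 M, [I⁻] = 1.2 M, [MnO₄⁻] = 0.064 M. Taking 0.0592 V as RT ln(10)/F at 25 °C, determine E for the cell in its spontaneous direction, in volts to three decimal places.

MnO₄⁻/Mn²⁺ is the cathode (higher E°), I₂/I⁻ the anode: E°cell = +1.54 − (+0.51) = +1.03 V, n = 10.
Overall: 2 MnO₄⁻(aq) + 16 H⁺(aq) + 10 I⁻(aq) → 2 Mn²⁺(aq) + 8 H₂O(l) + 5 I₂(s)
Q = [Mn²⁺]^2 / ([MnO₄⁻]^2·[H⁺]^16·[I⁻]^10); log Q = 25.478.
E = E° − (0.0592/n) log Q = +1.03 − (0.0592/10)(25.478) = +0.879 V.

+0.879 V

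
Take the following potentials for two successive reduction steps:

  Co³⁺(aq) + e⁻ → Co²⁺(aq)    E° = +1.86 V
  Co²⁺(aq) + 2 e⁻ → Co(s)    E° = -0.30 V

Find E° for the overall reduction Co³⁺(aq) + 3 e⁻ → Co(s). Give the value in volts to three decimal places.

+0.420 V

Adding the free-energy changes (−nFE°) of the two steps gives −n₃FE°₃ = −n₁FE°₁ − n₂FE°₂.
E°₃ = (1×+1.86 + 2×-0.30) / 3 = (+1.260) / 3 = +0.420 V.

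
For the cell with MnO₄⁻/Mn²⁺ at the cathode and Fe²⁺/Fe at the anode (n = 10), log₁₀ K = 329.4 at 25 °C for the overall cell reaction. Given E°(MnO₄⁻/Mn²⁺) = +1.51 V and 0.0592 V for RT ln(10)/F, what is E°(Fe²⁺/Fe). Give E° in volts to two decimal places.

E°cell = (0.0592/n)·log K = (0.0592/10)(329.4) = +1.950 V.
Since MnO₄⁻/Mn²⁺ is the cathode and Fe²⁺/Fe the anode, E°cell = E°(MnO₄⁻/Mn²⁺) − E°(Fe²⁺/Fe).
So E°(Fe²⁺/Fe) = E°(MnO₄⁻/Mn²⁺) − E°cell = (+1.51) − (+1.950) = -0.44 V.

-0.44 V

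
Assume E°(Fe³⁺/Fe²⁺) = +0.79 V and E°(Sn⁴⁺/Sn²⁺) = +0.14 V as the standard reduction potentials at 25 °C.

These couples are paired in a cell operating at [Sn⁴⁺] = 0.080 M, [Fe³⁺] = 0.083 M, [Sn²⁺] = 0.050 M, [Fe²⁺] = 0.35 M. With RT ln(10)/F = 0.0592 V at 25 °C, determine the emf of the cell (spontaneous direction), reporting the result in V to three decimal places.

Fe³⁺/Fe²⁺ is the cathode (higher E°), Sn⁴⁺/Sn²⁺ the anode: E°cell = +0.79 − (+0.14) = +0.65 V, n = 2.
Overall: 2 Fe³⁺(aq) + Sn²⁺(aq) → 2 Fe²⁺(aq) + Sn⁴⁺(aq)
Q = [Fe²⁺]^2·[Sn⁴⁺] / ([Fe³⁺]^2·[Sn²⁺]); log Q = 1.454.
E = E° − (0.0592/n) log Q = +0.65 − (0.0592/2)(1.454) = +0.607 V.

+0.607 V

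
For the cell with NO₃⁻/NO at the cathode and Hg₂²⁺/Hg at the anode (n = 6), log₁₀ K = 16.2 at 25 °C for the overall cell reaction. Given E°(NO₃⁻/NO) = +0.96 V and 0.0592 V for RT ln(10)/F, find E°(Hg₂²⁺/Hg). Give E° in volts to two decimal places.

E°cell = (0.0592/n)·log K = (0.0592/6)(16.2) = +0.160 V.
Since NO₃⁻/NO is the cathode and Hg₂²⁺/Hg the anode, E°cell = E°(NO₃⁻/NO) − E°(Hg₂²⁺/Hg).
So E°(Hg₂²⁺/Hg) = E°(NO₃⁻/NO) − E°cell = (+0.96) − (+0.160) = +0.80 V.

+0.80 V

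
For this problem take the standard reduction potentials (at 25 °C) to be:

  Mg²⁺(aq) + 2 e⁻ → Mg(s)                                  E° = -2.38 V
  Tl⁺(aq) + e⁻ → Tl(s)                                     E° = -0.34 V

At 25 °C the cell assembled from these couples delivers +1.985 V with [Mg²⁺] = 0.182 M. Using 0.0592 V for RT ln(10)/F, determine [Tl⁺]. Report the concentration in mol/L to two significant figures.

Tl⁺/Tl is the cathode, Mg²⁺/Mg the anode: E°cell = +2.04 V, n = 2.
Overall reaction: 2 Tl⁺(aq) + Mg(s) → 2 Tl(s) + Mg²⁺(aq); Q = [Mg²⁺]^1/[Tl⁺]^2.
From E = E° − (0.0592/n) log Q: log Q = (E° − E)·n/0.0592 = (+2.04 − (+1.985))·2/0.0592 = 1.8581.
So 2·log[Tl⁺] = 1·log(0.182) − log Q = -0.7399 − (1.8581) = -2.5980; log[Tl⁺] = -2.5980 / 2 = -1.2990; [Tl⁺] = 10^(-1.2990) ≈ 0.050 M.

0.050 M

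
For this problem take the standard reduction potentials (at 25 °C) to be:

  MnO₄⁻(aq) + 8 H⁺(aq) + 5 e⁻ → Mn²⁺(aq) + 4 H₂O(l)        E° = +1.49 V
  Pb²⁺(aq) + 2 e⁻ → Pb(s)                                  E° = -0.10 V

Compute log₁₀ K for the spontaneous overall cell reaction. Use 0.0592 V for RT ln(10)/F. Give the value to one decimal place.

268.6

Cathode: MnO₄⁻/Mn²⁺; anode: Pb²⁺/Pb. E°cell = +1.59 V, n = 10.
log K = nE°cell / 0.0592 = (10)(+1.59) / 0.0592 = 268.6.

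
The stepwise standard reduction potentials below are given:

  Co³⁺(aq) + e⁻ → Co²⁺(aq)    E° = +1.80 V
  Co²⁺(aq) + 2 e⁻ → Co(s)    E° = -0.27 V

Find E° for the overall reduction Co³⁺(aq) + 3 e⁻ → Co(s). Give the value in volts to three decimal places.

Standard free energies of sequential steps add: ΔG°₃ = ΔG°₁ + ΔG°₂, so n₃E°₃ = n₁E°₁ + n₂E°₂.
E°₃ = (1×+1.80 + 2×-0.27) / 3 = (+1.260) / 3 = +0.420 V.
E° values themselves are not directly additive — weighting by electron count is essential.

+0.420 V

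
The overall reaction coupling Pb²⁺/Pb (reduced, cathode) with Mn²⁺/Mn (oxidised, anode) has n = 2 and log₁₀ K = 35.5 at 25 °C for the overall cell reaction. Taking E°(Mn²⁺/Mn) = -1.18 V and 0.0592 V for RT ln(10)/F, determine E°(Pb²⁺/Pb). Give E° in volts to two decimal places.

-0.13 V

E°cell = (0.0592/n)·log K = (0.0592/2)(35.5) = +1.051 V.
Since Pb²⁺/Pb is the cathode and Mn²⁺/Mn the anode, E°cell = E°(Pb²⁺/Pb) − E°(Mn²⁺/Mn).
So E°(Pb²⁺/Pb) = E°cell + E°(Mn²⁺/Mn) = +1.051 + (-1.18) = -0.13 V.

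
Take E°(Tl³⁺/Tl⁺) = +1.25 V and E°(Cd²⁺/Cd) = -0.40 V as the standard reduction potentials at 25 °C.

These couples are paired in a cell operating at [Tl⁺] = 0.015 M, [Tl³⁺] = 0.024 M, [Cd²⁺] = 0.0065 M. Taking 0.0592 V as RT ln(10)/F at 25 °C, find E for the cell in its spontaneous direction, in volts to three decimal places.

Tl³⁺/Tl⁺ is the cathode (higher E°), Cd²⁺/Cd the anode: E°cell = +1.25 − (-0.40) = +1.65 V, n = 2.
Overall: Tl³⁺(aq) + Cd(s) → Tl⁺(aq) + Cd²⁺(aq)
Q = [Tl⁺]·[Cd²⁺] / ([Tl³⁺]); log Q = -2.391.
E = E° − (0.0592/n) log Q = +1.65 − (0.0592/2)(-2.391) = +1.721 V.

+1.721 V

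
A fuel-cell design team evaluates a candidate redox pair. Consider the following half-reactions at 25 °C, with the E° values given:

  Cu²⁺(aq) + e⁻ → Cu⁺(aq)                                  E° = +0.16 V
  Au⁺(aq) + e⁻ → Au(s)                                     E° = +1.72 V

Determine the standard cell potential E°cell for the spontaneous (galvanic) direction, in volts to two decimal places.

The Au⁺/Au couple has the higher reduction potential, so it is the cathode; Cu²⁺/Cu⁺ is oxidised at the anode.
E°cell = E°(cathode) − E°(anode) = (+1.72) − (+0.16) = +1.56 V.
Since E°cell > 0, the reaction is spontaneous under standard conditions.

+1.56 V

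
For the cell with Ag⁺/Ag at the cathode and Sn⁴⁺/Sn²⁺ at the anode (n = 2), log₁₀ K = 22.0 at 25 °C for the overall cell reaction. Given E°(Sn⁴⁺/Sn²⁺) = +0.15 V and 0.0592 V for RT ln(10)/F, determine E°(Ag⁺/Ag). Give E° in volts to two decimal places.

+0.80 V

E°cell = (0.0592/n)·log K = (0.0592/2)(22.0) = +0.651 V.
Since Ag⁺/Ag is the cathode and Sn⁴⁺/Sn²⁺ the anode, E°cell = E°(Ag⁺/Ag) − E°(Sn⁴⁺/Sn²⁺).
So E°(Ag⁺/Ag) = E°cell + E°(Sn⁴⁺/Sn²⁺) = +0.651 + (+0.15) = +0.80 V.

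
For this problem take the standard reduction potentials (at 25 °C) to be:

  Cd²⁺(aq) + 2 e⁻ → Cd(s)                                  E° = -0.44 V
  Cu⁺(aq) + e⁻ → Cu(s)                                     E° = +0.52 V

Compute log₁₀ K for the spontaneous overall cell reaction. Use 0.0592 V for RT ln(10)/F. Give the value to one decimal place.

32.4

Cathode: Cu⁺/Cu; anode: Cd²⁺/Cd. E°cell = +0.96 V, n = 2.
log K = nE°cell / 0.0592 = (2)(+0.96) / 0.0592 = 32.4.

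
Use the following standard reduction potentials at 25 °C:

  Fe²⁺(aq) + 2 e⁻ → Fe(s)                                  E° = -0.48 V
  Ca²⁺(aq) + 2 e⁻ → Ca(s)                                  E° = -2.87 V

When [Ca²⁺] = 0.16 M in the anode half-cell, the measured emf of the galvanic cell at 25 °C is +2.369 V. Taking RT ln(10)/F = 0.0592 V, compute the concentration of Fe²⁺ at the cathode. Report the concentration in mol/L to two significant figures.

0.031 M

Fe²⁺/Fe is the cathode, Ca²⁺/Ca the anode: E°cell = +2.39 V, n = 2.
Overall reaction: Fe²⁺(aq) + Ca(s) → Fe(s) + Ca²⁺(aq); Q = [Ca²⁺]^1/[Fe²⁺]^1.
From E = E° − (0.0592/n) log Q: log Q = (E° − E)·n/0.0592 = (+2.39 − (+2.369))·2/0.0592 = 0.7095.
So 1·log[Fe²⁺] = 1·log(0.16) − log Q = -0.7959 − (0.7095) = -1.5054; [Fe²⁺] = 10^(-1.5054) ≈ 0.031 M.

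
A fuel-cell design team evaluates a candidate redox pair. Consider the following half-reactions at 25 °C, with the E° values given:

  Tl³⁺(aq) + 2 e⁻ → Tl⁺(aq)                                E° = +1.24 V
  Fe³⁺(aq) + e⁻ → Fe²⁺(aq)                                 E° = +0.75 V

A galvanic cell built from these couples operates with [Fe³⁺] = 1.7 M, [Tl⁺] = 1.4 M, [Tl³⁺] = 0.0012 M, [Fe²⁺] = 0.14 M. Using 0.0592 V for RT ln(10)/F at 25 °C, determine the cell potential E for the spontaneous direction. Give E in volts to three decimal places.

+0.335 V

Tl³⁺/Tl⁺ is the cathode (higher E°), Fe³⁺/Fe²⁺ the anode: E°cell = +1.24 − (+0.75) = +0.49 V, n = 2.
Overall: Tl³⁺(aq) + 2 Fe²⁺(aq) → Tl⁺(aq) + 2 Fe³⁺(aq)
Q = [Tl⁺]·[Fe³⁺]^2 / ([Tl³⁺]·[Fe²⁺]^2); log Q = 5.236.
E = E° − (0.0592/n) log Q = +0.49 − (0.0592/2)(5.236) = +0.335 V.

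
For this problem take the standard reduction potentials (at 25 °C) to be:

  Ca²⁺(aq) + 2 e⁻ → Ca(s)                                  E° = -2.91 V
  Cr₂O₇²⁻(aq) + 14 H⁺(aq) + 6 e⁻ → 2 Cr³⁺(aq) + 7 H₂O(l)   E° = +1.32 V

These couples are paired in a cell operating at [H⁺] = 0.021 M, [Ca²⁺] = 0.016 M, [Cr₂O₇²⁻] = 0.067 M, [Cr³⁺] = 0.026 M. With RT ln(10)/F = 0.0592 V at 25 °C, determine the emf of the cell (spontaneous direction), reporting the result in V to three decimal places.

Cr₂O₇²⁻/Cr³⁺ is the cathode (higher E°), Ca²⁺/Ca the anode: E°cell = +1.32 − (-2.91) = +4.23 V, n = 6.
Overall: Cr₂O₇²⁻(aq) + 14 H⁺(aq) + 3 Ca(s) → 2 Cr³⁺(aq) + 7 H₂O(l) + 3 Ca²⁺(aq)
Q = [Cr³⁺]^2·[Ca²⁺]^3 / ([Cr₂O₇²⁻]·[H⁺]^14); log Q = 16.105.
E = E° − (0.0592/n) log Q = +4.23 − (0.0592/6)(16.105) = +4.071 V.

+4.071 V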